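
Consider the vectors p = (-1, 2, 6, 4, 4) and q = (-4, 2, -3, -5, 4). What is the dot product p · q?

-14

p · q = (-1)·(-4) + 2·2 + 6·(-3) + 4·(-5) + 4·4 = 4 + 4 - 18 - 20 + 16 = -14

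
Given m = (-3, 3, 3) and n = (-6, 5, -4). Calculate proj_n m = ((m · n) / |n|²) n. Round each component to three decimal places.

m · n = (-3)·(-6) + 3·5 + 3·(-4) = 18 + 15 - 12 = 21
|n|² = 36 + 25 + 16 = 77
proj_n m = (21/77) · (-6, 5, -4) ≈ (-1.636, 1.364, -1.091)

(-1.636, 1.364, -1.091)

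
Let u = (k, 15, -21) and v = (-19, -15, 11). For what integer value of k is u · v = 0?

u · v = k·(-19) + 15·(-15) + (-21)·11 = -456 - 19k
Set equal to 0: -19k = 456, so k = -24.

-24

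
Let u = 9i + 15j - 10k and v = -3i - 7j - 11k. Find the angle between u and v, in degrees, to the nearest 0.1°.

94.7

u · v = 9·(-3) + 15·(-7) + (-10)·(-11) = -27 - 105 + 110 = -22
|u|² = 81 + 225 + 100 = 406,  |u| = √406 ≈ 20.149442
|v|² = 9 + 49 + 121 = 179,  |v| = √179 ≈ 13.379088
cos θ = -22 / (20.149442 · 13.379088) ≈ -0.08161
θ = arccos(-0.08161) ≈ 94.7°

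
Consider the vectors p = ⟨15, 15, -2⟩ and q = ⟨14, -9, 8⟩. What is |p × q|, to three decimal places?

389.015

i: 15·8 - (-2)·(-9) = 120 - 18 = 102
j: (-2)·14 - 15·8 = -28 - 120 = -148
k: 15·(-9) - 15·14 = -135 - 210 = -345
p × q = (102, -148, -345)
|p × q| = √(102² + (-148)² + (-345)²) = √151333 ≈ 389.0154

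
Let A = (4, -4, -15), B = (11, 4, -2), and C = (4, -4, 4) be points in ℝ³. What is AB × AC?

AB = (7, 8, 13)
AC = (0, 0, 19)
i: 8·19 - 13·0 = 152 - 0 = 152
j: 13·0 - 7·19 = 0 - 133 = -133
k: 7·0 - 8·0 = 0 - 0 = 0
AB × AC = (152, -133, 0)

(152, -133, 0)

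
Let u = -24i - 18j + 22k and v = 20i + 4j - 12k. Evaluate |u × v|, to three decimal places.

i: (-18)·(-12) - 22·4 = 216 - 88 = 128
j: 22·20 - (-24)·(-12) = 440 - 288 = 152
k: (-24)·4 - (-18)·20 = -96 - (-360) = 264
u × v = (128, 152, 264)
|u × v| = √(128² + 152² + 264²) = √109184 ≈ 330.4300

330.430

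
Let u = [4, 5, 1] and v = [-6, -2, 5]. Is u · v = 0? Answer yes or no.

u · v = 4·(-6) + 5·(-2) + 1·5 = -24 - 10 + 5 = -29
Nonzero, so the vectors are not orthogonal.

no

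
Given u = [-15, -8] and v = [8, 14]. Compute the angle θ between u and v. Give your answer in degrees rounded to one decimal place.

u · v = (-15)·8 + (-8)·14 = -120 - 112 = -232
|u|² = 225 + 64 = 289,  |u| = √289 ≈ 17.000000
|v|² = 64 + 196 = 260,  |v| = √260 ≈ 16.124515
cos θ = -232 / (17.000000 · 16.124515) ≈ -0.84635
θ = arccos(-0.84635) ≈ 147.8°

147.8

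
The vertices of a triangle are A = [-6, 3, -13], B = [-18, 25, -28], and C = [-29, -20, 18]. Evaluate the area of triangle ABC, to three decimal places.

AB = (-12, 22, -15),  AC = (-23, -23, 31)
i: 22·31 - (-15)·(-23) = 682 - 345 = 337
j: (-15)·(-23) - (-12)·31 = 345 - (-372) = 717
k: (-12)·(-23) - 22·(-23) = 276 - (-506) = 782
AB × AC = (337, 717, 782)
|AB × AC| = √1239182 ≈ 1113.1855
area = ½ · 1113.1855 ≈ 556.593

556.593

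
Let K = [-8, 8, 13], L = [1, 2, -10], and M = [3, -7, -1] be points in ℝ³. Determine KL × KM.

KL = (9, -6, -23)
KM = (11, -15, -14)
i: (-6)·(-14) - (-23)·(-15) = 84 - 345 = -261
j: (-23)·11 - 9·(-14) = -253 - (-126) = -127
k: 9·(-15) - (-6)·11 = -135 - (-66) = -69
KL × KM = (-261, -127, -69)

(-261, -127, -69)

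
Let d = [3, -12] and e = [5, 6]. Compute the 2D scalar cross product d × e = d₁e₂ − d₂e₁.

78

3·6 - (-12)·5 = 18 - (-60) = 78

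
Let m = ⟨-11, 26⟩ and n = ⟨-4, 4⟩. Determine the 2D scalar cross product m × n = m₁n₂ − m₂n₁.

60

(-11)·4 - 26·(-4) = -44 - (-104) = 60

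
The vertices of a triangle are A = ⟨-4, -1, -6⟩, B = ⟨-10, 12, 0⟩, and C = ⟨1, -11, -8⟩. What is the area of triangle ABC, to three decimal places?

19.397

AB = (-6, 13, 6),  AC = (5, -10, -2)
i: 13·(-2) - 6·(-10) = -26 - (-60) = 34
j: 6·5 - (-6)·(-2) = 30 - 12 = 18
k: (-6)·(-10) - 13·5 = 60 - 65 = -5
AB × AC = (34, 18, -5)
|AB × AC| = √1505 ≈ 38.7943
area = ½ · 38.7943 ≈ 19.397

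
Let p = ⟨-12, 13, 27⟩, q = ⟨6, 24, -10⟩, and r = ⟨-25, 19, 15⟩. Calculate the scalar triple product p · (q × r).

14758

q × r:
i: 24·15 - (-10)·19 = 360 - (-190) = 550
j: (-10)·(-25) - 6·15 = 250 - 90 = 160
k: 6·19 - 24·(-25) = 114 - (-600) = 714
q × r = (550, 160, 714)
p · (q × r) = (-12)·550 + 13·160 + 27·714 = -6600 + 2080 + 19278 = 14758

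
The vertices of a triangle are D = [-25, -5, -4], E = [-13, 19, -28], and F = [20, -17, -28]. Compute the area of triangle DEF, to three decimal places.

DE = (12, 24, -24),  DF = (45, -12, -24)
i: 24·(-24) - (-24)·(-12) = -576 - 288 = -864
j: (-24)·45 - 12·(-24) = -1080 - (-288) = -792
k: 12·(-12) - 24·45 = -144 - 1080 = -1224
DE × DF = (-864, -792, -1224)
|DE × DF| = √2871936 ≈ 1694.6787
area = ½ · 1694.6787 ≈ 847.339

847.339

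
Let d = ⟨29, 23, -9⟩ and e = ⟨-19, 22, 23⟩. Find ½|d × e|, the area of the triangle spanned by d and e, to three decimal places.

i: 23·23 - (-9)·22 = 529 - (-198) = 727
j: (-9)·(-19) - 29·23 = 171 - 667 = -496
k: 29·22 - 23·(-19) = 638 - (-437) = 1075
d × e = (727, -496, 1075)
|d × e| = √(727² + (-496)² + 1075²) = √1930170 ≈ 1389.3056
area = ½ · 1389.3056 ≈ 694.653

694.653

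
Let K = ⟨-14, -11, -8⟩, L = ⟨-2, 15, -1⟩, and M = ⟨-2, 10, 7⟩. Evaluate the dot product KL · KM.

795

KL = L − K = (12, 26, 7)
KM = M − K = (12, 21, 15)
KL · KM = 12·12 + 26·21 + 7·15 = 144 + 546 + 105 = 795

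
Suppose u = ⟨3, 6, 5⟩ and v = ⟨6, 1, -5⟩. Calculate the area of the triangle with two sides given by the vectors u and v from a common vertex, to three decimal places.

i: 6·(-5) - 5·1 = -30 - 5 = -35
j: 5·6 - 3·(-5) = 30 - (-15) = 45
k: 3·1 - 6·6 = 3 - 36 = -33
u × v = (-35, 45, -33)
|u × v| = √((-35)² + 45² + (-33)²) = √4339 ≈ 65.8711
area = ½ · 65.8711 ≈ 32.936

32.936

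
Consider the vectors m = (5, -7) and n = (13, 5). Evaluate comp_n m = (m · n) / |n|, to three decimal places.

m · n = 5·13 + (-7)·5 = 65 - 35 = 30
|n| = √(169 + 25) = √194 ≈ 13.9284
comp_n m = 30 / √194 ≈ 2.154

2.154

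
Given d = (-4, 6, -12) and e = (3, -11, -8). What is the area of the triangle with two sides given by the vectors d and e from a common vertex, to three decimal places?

97.082

i: 6·(-8) - (-12)·(-11) = -48 - 132 = -180
j: (-12)·3 - (-4)·(-8) = -36 - 32 = -68
k: (-4)·(-11) - 6·3 = 44 - 18 = 26
d × e = (-180, -68, 26)
|d × e| = √((-180)² + (-68)² + 26²) = √37700 ≈ 194.1649
area = ½ · 194.1649 ≈ 97.082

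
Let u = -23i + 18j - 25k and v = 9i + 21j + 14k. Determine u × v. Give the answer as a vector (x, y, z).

i: 18·14 - (-25)·21 = 252 - (-525) = 777
j: (-25)·9 - (-23)·14 = -225 - (-322) = 97
k: (-23)·21 - 18·9 = -483 - 162 = -645
u × v = (777, 97, -645)

(777, 97, -645)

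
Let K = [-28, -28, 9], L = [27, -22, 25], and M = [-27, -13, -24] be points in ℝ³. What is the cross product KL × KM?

(-438, 1831, 819)

KL = (55, 6, 16)
KM = (1, 15, -33)
i: 6·(-33) - 16·15 = -198 - 240 = -438
j: 16·1 - 55·(-33) = 16 - (-1815) = 1831
k: 55·15 - 6·1 = 825 - 6 = 819
KL × KM = (-438, 1831, 819)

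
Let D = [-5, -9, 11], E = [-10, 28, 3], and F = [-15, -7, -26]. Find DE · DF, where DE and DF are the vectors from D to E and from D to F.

420

DE = E − D = (-5, 37, -8)
DF = F − D = (-10, 2, -37)
DE · DF = (-5)·(-10) + 37·2 + (-8)·(-37) = 50 + 74 + 296 = 420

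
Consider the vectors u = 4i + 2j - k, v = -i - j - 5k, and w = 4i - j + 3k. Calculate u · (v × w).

-71

v × w:
i: (-1)·3 - (-5)·(-1) = -3 - 5 = -8
j: (-5)·4 - (-1)·3 = -20 - (-3) = -17
k: (-1)·(-1) - (-1)·4 = 1 - (-4) = 5
v × w = (-8, -17, 5)
u · (v × w) = 4·(-8) + 2·(-17) + (-1)·5 = -32 - 34 - 5 = -71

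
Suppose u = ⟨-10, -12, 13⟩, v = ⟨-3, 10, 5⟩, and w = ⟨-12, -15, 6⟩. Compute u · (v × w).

v × w:
i: 10·6 - 5·(-15) = 60 - (-75) = 135
j: 5·(-12) - (-3)·6 = -60 - (-18) = -42
k: (-3)·(-15) - 10·(-12) = 45 - (-120) = 165
v × w = (135, -42, 165)
u · (v × w) = (-10)·135 + (-12)·(-42) + 13·165 = -1350 + 504 + 2145 = 1299

1299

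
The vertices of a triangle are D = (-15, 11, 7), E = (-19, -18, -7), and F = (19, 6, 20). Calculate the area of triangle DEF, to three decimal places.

589.835

DE = (-4, -29, -14),  DF = (34, -5, 13)
i: (-29)·13 - (-14)·(-5) = -377 - 70 = -447
j: (-14)·34 - (-4)·13 = -476 - (-52) = -424
k: (-4)·(-5) - (-29)·34 = 20 - (-986) = 1006
DE × DF = (-447, -424, 1006)
|DE × DF| = √1391621 ≈ 1179.6699
area = ½ · 1179.6699 ≈ 589.835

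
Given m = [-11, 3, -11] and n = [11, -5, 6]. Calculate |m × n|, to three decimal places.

69.843

i: 3·6 - (-11)·(-5) = 18 - 55 = -37
j: (-11)·11 - (-11)·6 = -121 - (-66) = -55
k: (-11)·(-5) - 3·11 = 55 - 33 = 22
m × n = (-37, -55, 22)
|m × n| = √((-37)² + (-55)² + 22²) = √4878 ≈ 69.8427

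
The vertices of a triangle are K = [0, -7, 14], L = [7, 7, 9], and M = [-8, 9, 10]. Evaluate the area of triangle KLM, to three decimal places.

KL = (7, 14, -5),  KM = (-8, 16, -4)
i: 14·(-4) - (-5)·16 = -56 - (-80) = 24
j: (-5)·(-8) - 7·(-4) = 40 - (-28) = 68
k: 7·16 - 14·(-8) = 112 - (-112) = 224
KL × KM = (24, 68, 224)
|KL × KM| = √55376 ≈ 235.3211
area = ½ · 235.3211 ≈ 117.661

117.661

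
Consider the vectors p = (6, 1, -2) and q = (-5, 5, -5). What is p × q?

(5, 40, 35)

i: 1·(-5) - (-2)·5 = -5 - (-10) = 5
j: (-2)·(-5) - 6·(-5) = 10 - (-30) = 40
k: 6·5 - 1·(-5) = 30 - (-5) = 35
p × q = (5, 40, 35)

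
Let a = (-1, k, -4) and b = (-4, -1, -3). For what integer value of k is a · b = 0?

16

a · b = (-1)·(-4) + k·(-1) + (-4)·(-3) = 16 - 1k
Set equal to 0: -1k = -16, so k = 16.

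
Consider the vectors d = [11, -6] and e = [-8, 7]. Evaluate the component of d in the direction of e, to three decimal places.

-12.229

d · e = 11·(-8) + (-6)·7 = -88 - 42 = -130
|e| = √(64 + 49) = √113 ≈ 10.6301
comp_e d = -130 / √113 ≈ -12.229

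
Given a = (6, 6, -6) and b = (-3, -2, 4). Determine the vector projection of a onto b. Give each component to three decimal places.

(5.586, 3.724, -7.448)

a · b = 6·(-3) + 6·(-2) + (-6)·4 = -18 - 12 - 24 = -54
|b|² = 9 + 4 + 16 = 29
proj_b a = (-54/29) · (-3, -2, 4) ≈ (5.586, 3.724, -7.448)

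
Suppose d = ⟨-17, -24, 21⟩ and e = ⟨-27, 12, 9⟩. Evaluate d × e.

(-468, -414, -852)

i: (-24)·9 - 21·12 = -216 - 252 = -468
j: 21·(-27) - (-17)·9 = -567 - (-153) = -414
k: (-17)·12 - (-24)·(-27) = -204 - 648 = -852
d × e = (-468, -414, -852)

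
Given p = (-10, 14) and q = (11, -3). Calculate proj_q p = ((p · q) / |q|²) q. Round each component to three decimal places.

p · q = (-10)·11 + 14·(-3) = -110 - 42 = -152
|q|² = 121 + 9 = 130
proj_q p = (-152/130) · (11, -3) ≈ (-12.862, 3.508)

(-12.862, 3.508)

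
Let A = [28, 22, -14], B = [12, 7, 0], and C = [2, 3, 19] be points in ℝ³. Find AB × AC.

AB = (-16, -15, 14)
AC = (-26, -19, 33)
i: (-15)·33 - 14·(-19) = -495 - (-266) = -229
j: 14·(-26) - (-16)·33 = -364 - (-528) = 164
k: (-16)·(-19) - (-15)·(-26) = 304 - 390 = -86
AB × AC = (-229, 164, -86)

(-229, 164, -86)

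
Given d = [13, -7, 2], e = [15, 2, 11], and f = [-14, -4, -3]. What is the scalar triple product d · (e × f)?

e × f:
i: 2·(-3) - 11·(-4) = -6 - (-44) = 38
j: 11·(-14) - 15·(-3) = -154 - (-45) = -109
k: 15·(-4) - 2·(-14) = -60 - (-28) = -32
e × f = (38, -109, -32)
d · (e × f) = 13·38 + (-7)·(-109) + 2·(-32) = 494 + 763 - 64 = 1193

1193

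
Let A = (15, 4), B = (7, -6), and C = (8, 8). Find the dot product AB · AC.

AB = B − A = (-8, -10)
AC = C − A = (-7, 4)
AB · AC = (-8)·(-7) + (-10)·4 = 56 - 40 = 16

16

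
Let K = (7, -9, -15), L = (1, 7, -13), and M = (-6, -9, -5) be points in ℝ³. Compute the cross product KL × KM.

KL = (-6, 16, 2)
KM = (-13, 0, 10)
i: 16·10 - 2·0 = 160 - 0 = 160
j: 2·(-13) - (-6)·10 = -26 - (-60) = 34
k: (-6)·0 - 16·(-13) = 0 - (-208) = 208
KL × KM = (160, 34, 208)

(160, 34, 208)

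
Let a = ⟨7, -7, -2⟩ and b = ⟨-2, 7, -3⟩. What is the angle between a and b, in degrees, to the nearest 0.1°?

a · b = 7·(-2) + (-7)·7 + (-2)·(-3) = -14 - 49 + 6 = -57
|a|² = 49 + 49 + 4 = 102,  |a| = √102 ≈ 10.099505
|b|² = 4 + 49 + 9 = 62,  |b| = √62 ≈ 7.874008
cos θ = -57 / (10.099505 · 7.874008) ≈ -0.71677
θ = arccos(-0.71677) ≈ 135.8°

135.8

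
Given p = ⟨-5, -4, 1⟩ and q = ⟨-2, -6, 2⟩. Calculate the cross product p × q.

i: (-4)·2 - 1·(-6) = -8 - (-6) = -2
j: 1·(-2) - (-5)·2 = -2 - (-10) = 8
k: (-5)·(-6) - (-4)·(-2) = 30 - 8 = 22
p × q = (-2, 8, 22)

(-2, 8, 22)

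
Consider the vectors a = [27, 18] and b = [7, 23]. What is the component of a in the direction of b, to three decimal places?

25.081

a · b = 27·7 + 18·23 = 189 + 414 = 603
|b| = √(49 + 529) = √578 ≈ 24.0416
comp_b a = 603 / √578 ≈ 25.081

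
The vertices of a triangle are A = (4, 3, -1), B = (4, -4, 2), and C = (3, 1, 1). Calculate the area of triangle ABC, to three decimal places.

5.523

AB = (0, -7, 3),  AC = (-1, -2, 2)
i: (-7)·2 - 3·(-2) = -14 - (-6) = -8
j: 3·(-1) - 0·2 = -3 - 0 = -3
k: 0·(-2) - (-7)·(-1) = 0 - 7 = -7
AB × AC = (-8, -3, -7)
|AB × AC| = √122 ≈ 11.0454
area = ½ · 11.0454 ≈ 5.523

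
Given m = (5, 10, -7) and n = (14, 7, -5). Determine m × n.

(-1, -73, -105)

i: 10·(-5) - (-7)·7 = -50 - (-49) = -1
j: (-7)·14 - 5·(-5) = -98 - (-25) = -73
k: 5·7 - 10·14 = 35 - 140 = -105
m × n = (-1, -73, -105)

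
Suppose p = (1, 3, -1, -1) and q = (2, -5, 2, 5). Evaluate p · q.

-20

p · q = 1·2 + 3·(-5) + (-1)·2 + (-1)·5 = 2 - 15 - 2 - 5 = -20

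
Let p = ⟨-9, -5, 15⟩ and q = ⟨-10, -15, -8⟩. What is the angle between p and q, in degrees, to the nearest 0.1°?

82.8

p · q = (-9)·(-10) + (-5)·(-15) + 15·(-8) = 90 + 75 - 120 = 45
|p|² = 81 + 25 + 225 = 331,  |p| = √331 ≈ 18.193405
|q|² = 100 + 225 + 64 = 389,  |q| = √389 ≈ 19.723083
cos θ = 45 / (18.193405 · 19.723083) ≈ 0.12541
θ = arccos(0.12541) ≈ 82.8°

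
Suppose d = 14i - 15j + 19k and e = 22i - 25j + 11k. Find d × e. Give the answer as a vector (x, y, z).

i: (-15)·11 - 19·(-25) = -165 - (-475) = 310
j: 19·22 - 14·11 = 418 - 154 = 264
k: 14·(-25) - (-15)·22 = -350 - (-330) = -20
d × e = (310, 264, -20)

(310, 264, -20)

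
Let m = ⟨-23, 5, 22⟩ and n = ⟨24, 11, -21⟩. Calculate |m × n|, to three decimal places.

i: 5·(-21) - 22·11 = -105 - 242 = -347
j: 22·24 - (-23)·(-21) = 528 - 483 = 45
k: (-23)·11 - 5·24 = -253 - 120 = -373
m × n = (-347, 45, -373)
|m × n| = √((-347)² + 45² + (-373)²) = √261563 ≈ 511.4323

511.432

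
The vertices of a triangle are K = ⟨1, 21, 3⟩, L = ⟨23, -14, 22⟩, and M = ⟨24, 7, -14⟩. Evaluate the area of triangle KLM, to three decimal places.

KL = (22, -35, 19),  KM = (23, -14, -17)
i: (-35)·(-17) - 19·(-14) = 595 - (-266) = 861
j: 19·23 - 22·(-17) = 437 - (-374) = 811
k: 22·(-14) - (-35)·23 = -308 - (-805) = 497
KL × KM = (861, 811, 497)
|KL × KM| = √1646051 ≈ 1282.9852
area = ½ · 1282.9852 ≈ 641.493

641.493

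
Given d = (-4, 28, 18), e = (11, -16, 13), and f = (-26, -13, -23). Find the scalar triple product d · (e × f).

-14590

e × f:
i: (-16)·(-23) - 13·(-13) = 368 - (-169) = 537
j: 13·(-26) - 11·(-23) = -338 - (-253) = -85
k: 11·(-13) - (-16)·(-26) = -143 - 416 = -559
e × f = (537, -85, -559)
d · (e × f) = (-4)·537 + 28·(-85) + 18·(-559) = -2148 - 2380 - 10062 = -14590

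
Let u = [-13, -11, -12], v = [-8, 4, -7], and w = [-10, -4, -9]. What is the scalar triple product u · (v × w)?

-10

v × w:
i: 4·(-9) - (-7)·(-4) = -36 - 28 = -64
j: (-7)·(-10) - (-8)·(-9) = 70 - 72 = -2
k: (-8)·(-4) - 4·(-10) = 32 - (-40) = 72
v × w = (-64, -2, 72)
u · (v × w) = (-13)·(-64) + (-11)·(-2) + (-12)·72 = 832 + 22 - 864 = -10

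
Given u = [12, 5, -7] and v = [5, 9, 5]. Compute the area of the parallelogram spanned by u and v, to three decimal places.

i: 5·5 - (-7)·9 = 25 - (-63) = 88
j: (-7)·5 - 12·5 = -35 - 60 = -95
k: 12·9 - 5·5 = 108 - 25 = 83
u × v = (88, -95, 83)
|u × v| = √(88² + (-95)² + 83²) = √23658 ≈ 153.8116

153.812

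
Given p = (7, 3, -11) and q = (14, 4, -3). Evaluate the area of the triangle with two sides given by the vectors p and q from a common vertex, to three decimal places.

i: 3·(-3) - (-11)·4 = -9 - (-44) = 35
j: (-11)·14 - 7·(-3) = -154 - (-21) = -133
k: 7·4 - 3·14 = 28 - 42 = -14
p × q = (35, -133, -14)
|p × q| = √(35² + (-133)² + (-14)²) = √19110 ≈ 138.2389
area = ½ · 138.2389 ≈ 69.119

69.119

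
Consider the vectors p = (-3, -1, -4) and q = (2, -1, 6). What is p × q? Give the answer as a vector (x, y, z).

(-10, 10, 5)

i: (-1)·6 - (-4)·(-1) = -6 - 4 = -10
j: (-4)·2 - (-3)·6 = -8 - (-18) = 10
k: (-3)·(-1) - (-1)·2 = 3 - (-2) = 5
p × q = (-10, 10, 5)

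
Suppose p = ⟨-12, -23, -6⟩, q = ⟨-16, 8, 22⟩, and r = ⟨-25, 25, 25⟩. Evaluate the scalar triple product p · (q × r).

q × r:
i: 8·25 - 22·25 = 200 - 550 = -350
j: 22·(-25) - (-16)·25 = -550 - (-400) = -150
k: (-16)·25 - 8·(-25) = -400 - (-200) = -200
q × r = (-350, -150, -200)
p · (q × r) = (-12)·(-350) + (-23)·(-150) + (-6)·(-200) = 4200 + 3450 + 1200 = 8850

8850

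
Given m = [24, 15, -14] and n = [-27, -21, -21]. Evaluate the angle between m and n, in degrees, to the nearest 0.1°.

121.9

m · n = 24·(-27) + 15·(-21) + (-14)·(-21) = -648 - 315 + 294 = -669
|m|² = 576 + 225 + 196 = 997,  |m| = √997 ≈ 31.575307
|n|² = 729 + 441 + 441 = 1611,  |n| = √1611 ≈ 40.137264
cos θ = -669 / (31.575307 · 40.137264) ≈ -0.52787
θ = arccos(-0.52787) ≈ 121.9°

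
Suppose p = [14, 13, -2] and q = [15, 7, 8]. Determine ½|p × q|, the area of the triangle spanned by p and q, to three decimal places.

i: 13·8 - (-2)·7 = 104 - (-14) = 118
j: (-2)·15 - 14·8 = -30 - 112 = -142
k: 14·7 - 13·15 = 98 - 195 = -97
p × q = (118, -142, -97)
|p × q| = √(118² + (-142)² + (-97)²) = √43497 ≈ 208.5593
area = ½ · 208.5593 ≈ 104.280

104.280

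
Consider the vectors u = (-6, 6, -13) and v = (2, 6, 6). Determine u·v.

-54

u · v = (-6)·2 + 6·6 + (-13)·6 = -12 + 36 - 78 = -54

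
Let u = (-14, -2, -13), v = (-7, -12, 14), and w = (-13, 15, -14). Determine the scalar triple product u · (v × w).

v × w:
i: (-12)·(-14) - 14·15 = 168 - 210 = -42
j: 14·(-13) - (-7)·(-14) = -182 - 98 = -280
k: (-7)·15 - (-12)·(-13) = -105 - 156 = -261
v × w = (-42, -280, -261)
u · (v × w) = (-14)·(-42) + (-2)·(-280) + (-13)·(-261) = 588 + 560 + 3393 = 4541

4541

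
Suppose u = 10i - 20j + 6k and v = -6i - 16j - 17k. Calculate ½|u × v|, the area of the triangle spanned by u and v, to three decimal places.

267.606

i: (-20)·(-17) - 6·(-16) = 340 - (-96) = 436
j: 6·(-6) - 10·(-17) = -36 - (-170) = 134
k: 10·(-16) - (-20)·(-6) = -160 - 120 = -280
u × v = (436, 134, -280)
|u × v| = √(436² + 134² + (-280)²) = √286452 ≈ 535.2121
area = ½ · 535.2121 ≈ 267.606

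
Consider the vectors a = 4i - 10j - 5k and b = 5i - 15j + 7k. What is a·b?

135

a · b = 4·5 + (-10)·(-15) + (-5)·7 = 20 + 150 - 35 = 135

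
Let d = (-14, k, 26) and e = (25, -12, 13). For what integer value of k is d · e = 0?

d · e = (-14)·25 + k·(-12) + 26·13 = -12 - 12k
Set equal to 0: -12k = 12, so k = -1.

-1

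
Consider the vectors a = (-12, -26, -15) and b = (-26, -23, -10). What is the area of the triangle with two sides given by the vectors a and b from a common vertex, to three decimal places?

i: (-26)·(-10) - (-15)·(-23) = 260 - 345 = -85
j: (-15)·(-26) - (-12)·(-10) = 390 - 120 = 270
k: (-12)·(-23) - (-26)·(-26) = 276 - 676 = -400
a × b = (-85, 270, -400)
|a × b| = √((-85)² + 270² + (-400)²) = √240125 ≈ 490.0255
area = ½ · 490.0255 ≈ 245.013

245.013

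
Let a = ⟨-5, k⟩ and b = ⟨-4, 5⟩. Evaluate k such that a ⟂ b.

-4

a · b = (-5)·(-4) + k·5 = 20 + 5k
Set equal to 0: 5k = -20, so k = -4.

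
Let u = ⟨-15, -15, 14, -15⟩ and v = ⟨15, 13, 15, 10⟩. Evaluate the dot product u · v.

u · v = (-15)·15 + (-15)·13 + 14·15 + (-15)·10 = -225 - 195 + 210 - 150 = -360

-360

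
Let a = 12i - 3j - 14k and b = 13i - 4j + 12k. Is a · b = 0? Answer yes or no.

a · b = 12·13 + (-3)·(-4) + (-14)·12 = 156 + 12 - 168 = 0
Zero, so the vectors are orthogonal.

yes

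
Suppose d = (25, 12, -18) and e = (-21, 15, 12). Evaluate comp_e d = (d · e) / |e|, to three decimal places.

-19.712

d · e = 25·(-21) + 12·15 + (-18)·12 = -525 + 180 - 216 = -561
|e| = √(441 + 225 + 144) = √810 ≈ 28.4605
comp_e d = -561 / √810 ≈ -19.712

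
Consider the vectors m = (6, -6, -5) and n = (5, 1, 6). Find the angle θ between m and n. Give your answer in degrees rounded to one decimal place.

94.4

m · n = 6·5 + (-6)·1 + (-5)·6 = 30 - 6 - 30 = -6
|m|² = 36 + 36 + 25 = 97,  |m| = √97 ≈ 9.848858
|n|² = 25 + 1 + 36 = 62,  |n| = √62 ≈ 7.874008
cos θ = -6 / (9.848858 · 7.874008) ≈ -0.07737
θ = arccos(-0.07737) ≈ 94.4°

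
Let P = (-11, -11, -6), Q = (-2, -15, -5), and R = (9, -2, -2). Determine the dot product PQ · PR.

148

PQ = Q − P = (9, -4, 1)
PR = R − P = (20, 9, 4)
PQ · PR = 9·20 + (-4)·9 + 1·4 = 180 - 36 + 4 = 148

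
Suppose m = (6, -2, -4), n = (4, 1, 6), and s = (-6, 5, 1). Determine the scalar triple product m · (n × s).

-198

n × s:
i: 1·1 - 6·5 = 1 - 30 = -29
j: 6·(-6) - 4·1 = -36 - 4 = -40
k: 4·5 - 1·(-6) = 20 - (-6) = 26
n × s = (-29, -40, 26)
m · (n × s) = 6·(-29) + (-2)·(-40) + (-4)·26 = -174 + 80 - 104 = -198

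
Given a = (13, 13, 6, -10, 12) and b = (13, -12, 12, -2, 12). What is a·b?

249

a · b = 13·13 + 13·(-12) + 6·12 + (-10)·(-2) + 12·12 = 169 - 156 + 72 + 20 + 144 = 249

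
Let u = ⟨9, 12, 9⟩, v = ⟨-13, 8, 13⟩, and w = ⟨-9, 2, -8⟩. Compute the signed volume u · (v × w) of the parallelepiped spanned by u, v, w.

-3048

v × w:
i: 8·(-8) - 13·2 = -64 - 26 = -90
j: 13·(-9) - (-13)·(-8) = -117 - 104 = -221
k: (-13)·2 - 8·(-9) = -26 - (-72) = 46
v × w = (-90, -221, 46)
u · (v × w) = 9·(-90) + 12·(-221) + 9·46 = -810 - 2652 + 414 = -3048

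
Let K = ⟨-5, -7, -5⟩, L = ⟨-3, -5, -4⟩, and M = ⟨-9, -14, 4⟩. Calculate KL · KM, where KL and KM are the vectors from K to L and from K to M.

-13

KL = L − K = (2, 2, 1)
KM = M − K = (-4, -7, 9)
KL · KM = 2·(-4) + 2·(-7) + 1·9 = -8 - 14 + 9 = -13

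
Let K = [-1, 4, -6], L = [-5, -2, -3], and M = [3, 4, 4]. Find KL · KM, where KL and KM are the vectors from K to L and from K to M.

14

KL = L − K = (-4, -6, 3)
KM = M − K = (4, 0, 10)
KL · KM = (-4)·4 + (-6)·0 + 3·10 = -16 + 0 + 30 = 14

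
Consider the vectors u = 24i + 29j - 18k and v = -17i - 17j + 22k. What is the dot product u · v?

-1297

u · v = 24·(-17) + 29·(-17) + (-18)·22 = -408 - 493 - 396 = -1297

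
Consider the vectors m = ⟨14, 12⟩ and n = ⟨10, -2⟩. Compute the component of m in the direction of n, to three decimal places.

11.375

m · n = 14·10 + 12·(-2) = 140 - 24 = 116
|n| = √(100 + 4) = √104 ≈ 10.1980
comp_n m = 116 / √104 ≈ 11.375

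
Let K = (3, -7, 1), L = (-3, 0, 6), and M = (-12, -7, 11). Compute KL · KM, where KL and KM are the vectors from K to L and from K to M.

KL = L − K = (-6, 7, 5)
KM = M − K = (-15, 0, 10)
KL · KM = (-6)·(-15) + 7·0 + 5·10 = 90 + 0 + 50 = 140

140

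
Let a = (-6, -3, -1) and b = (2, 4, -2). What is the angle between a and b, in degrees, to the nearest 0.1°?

131.5

a · b = (-6)·2 + (-3)·4 + (-1)·(-2) = -12 - 12 + 2 = -22
|a|² = 36 + 9 + 1 = 46,  |a| = √46 ≈ 6.782330
|b|² = 4 + 16 + 4 = 24,  |b| = √24 ≈ 4.898979
cos θ = -22 / (6.782330 · 4.898979) ≈ -0.66212
θ = arccos(-0.66212) ≈ 131.5°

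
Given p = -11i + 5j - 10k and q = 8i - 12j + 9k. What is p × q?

(-75, 19, 92)

i: 5·9 - (-10)·(-12) = 45 - 120 = -75
j: (-10)·8 - (-11)·9 = -80 - (-99) = 19
k: (-11)·(-12) - 5·8 = 132 - 40 = 92
p × q = (-75, 19, 92)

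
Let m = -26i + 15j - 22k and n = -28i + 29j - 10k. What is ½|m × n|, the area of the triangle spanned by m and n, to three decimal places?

345.122

i: 15·(-10) - (-22)·29 = -150 - (-638) = 488
j: (-22)·(-28) - (-26)·(-10) = 616 - 260 = 356
k: (-26)·29 - 15·(-28) = -754 - (-420) = -334
m × n = (488, 356, -334)
|m × n| = √(488² + 356² + (-334)²) = √476436 ≈ 690.2434
area = ½ · 690.2434 ≈ 345.122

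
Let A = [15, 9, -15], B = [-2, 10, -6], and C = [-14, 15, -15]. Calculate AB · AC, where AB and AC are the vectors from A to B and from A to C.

499

AB = B − A = (-17, 1, 9)
AC = C − A = (-29, 6, 0)
AB · AC = (-17)·(-29) + 1·6 + 9·0 = 493 + 6 + 0 = 499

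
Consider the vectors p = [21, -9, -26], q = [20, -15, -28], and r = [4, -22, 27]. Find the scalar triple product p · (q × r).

q × r:
i: (-15)·27 - (-28)·(-22) = -405 - 616 = -1021
j: (-28)·4 - 20·27 = -112 - 540 = -652
k: 20·(-22) - (-15)·4 = -440 - (-60) = -380
q × r = (-1021, -652, -380)
p · (q × r) = 21·(-1021) + (-9)·(-652) + (-26)·(-380) = -21441 + 5868 + 9880 = -5693

-5693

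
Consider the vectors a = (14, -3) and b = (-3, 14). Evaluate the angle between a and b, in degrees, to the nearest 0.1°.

114.2

a · b = 14·(-3) + (-3)·14 = -42 - 42 = -84
|a|² = 196 + 9 = 205,  |a| = √205 ≈ 14.317821
|b|² = 9 + 196 = 205,  |b| = √205 ≈ 14.317821
cos θ = -84 / (14.317821 · 14.317821) ≈ -0.40976
θ = arccos(-0.40976) ≈ 114.2°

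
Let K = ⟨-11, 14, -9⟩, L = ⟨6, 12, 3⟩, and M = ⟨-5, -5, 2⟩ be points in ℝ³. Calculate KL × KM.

KL = (17, -2, 12)
KM = (6, -19, 11)
i: (-2)·11 - 12·(-19) = -22 - (-228) = 206
j: 12·6 - 17·11 = 72 - 187 = -115
k: 17·(-19) - (-2)·6 = -323 - (-12) = -311
KL × KM = (206, -115, -311)

(206, -115, -311)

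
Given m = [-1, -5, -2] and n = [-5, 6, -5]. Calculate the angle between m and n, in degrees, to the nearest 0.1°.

107.2

m · n = (-1)·(-5) + (-5)·6 + (-2)·(-5) = 5 - 30 + 10 = -15
|m|² = 1 + 25 + 4 = 30,  |m| = √30 ≈ 5.477226
|n|² = 25 + 36 + 25 = 86,  |n| = √86 ≈ 9.273618
cos θ = -15 / (5.477226 · 9.273618) ≈ -0.29531
θ = arccos(-0.29531) ≈ 107.2°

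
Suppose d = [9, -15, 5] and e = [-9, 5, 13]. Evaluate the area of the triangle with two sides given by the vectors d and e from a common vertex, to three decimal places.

143.826

i: (-15)·13 - 5·5 = -195 - 25 = -220
j: 5·(-9) - 9·13 = -45 - 117 = -162
k: 9·5 - (-15)·(-9) = 45 - 135 = -90
d × e = (-220, -162, -90)
|d × e| = √((-220)² + (-162)² + (-90)²) = √82744 ≈ 287.6526
area = ½ · 287.6526 ≈ 143.826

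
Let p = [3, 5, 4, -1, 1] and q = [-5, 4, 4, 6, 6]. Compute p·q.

21

p · q = 3·(-5) + 5·4 + 4·4 + (-1)·6 + 1·6 = -15 + 20 + 16 - 6 + 6 = 21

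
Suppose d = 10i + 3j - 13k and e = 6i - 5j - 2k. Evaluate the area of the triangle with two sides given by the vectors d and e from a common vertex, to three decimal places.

57.072

i: 3·(-2) - (-13)·(-5) = -6 - 65 = -71
j: (-13)·6 - 10·(-2) = -78 - (-20) = -58
k: 10·(-5) - 3·6 = -50 - 18 = -68
d × e = (-71, -58, -68)
|d × e| = √((-71)² + (-58)² + (-68)²) = √13029 ≈ 114.1446
area = ½ · 114.1446 ≈ 57.072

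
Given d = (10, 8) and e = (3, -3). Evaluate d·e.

d · e = 10·3 + 8·(-3) = 30 - 24 = 6

6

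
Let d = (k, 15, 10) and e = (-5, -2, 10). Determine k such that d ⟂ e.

d · e = k·(-5) + 15·(-2) + 10·10 = 70 - 5k
Set equal to 0: -5k = -70, so k = 14.

14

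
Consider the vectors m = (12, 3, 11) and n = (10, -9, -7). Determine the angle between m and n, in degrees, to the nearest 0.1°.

86.3

m · n = 12·10 + 3·(-9) + 11·(-7) = 120 - 27 - 77 = 16
|m|² = 144 + 9 + 121 = 274,  |m| = √274 ≈ 16.552945
|n|² = 100 + 81 + 49 = 230,  |n| = √230 ≈ 15.165751
cos θ = 16 / (16.552945 · 15.165751) ≈ 0.06374
θ = arccos(0.06374) ≈ 86.3°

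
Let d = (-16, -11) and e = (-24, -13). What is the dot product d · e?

527

d · e = (-16)·(-24) + (-11)·(-13) = 384 + 143 = 527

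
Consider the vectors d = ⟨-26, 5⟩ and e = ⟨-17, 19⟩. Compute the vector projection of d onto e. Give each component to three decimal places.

d · e = (-26)·(-17) + 5·19 = 442 + 95 = 537
|e|² = 289 + 361 = 650
proj_e d = (537/650) · (-17, 19) ≈ (-14.045, 15.697)

(-14.045, 15.697)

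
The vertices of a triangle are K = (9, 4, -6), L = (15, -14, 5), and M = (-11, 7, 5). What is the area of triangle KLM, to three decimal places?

251.058

KL = (6, -18, 11),  KM = (-20, 3, 11)
i: (-18)·11 - 11·3 = -198 - 33 = -231
j: 11·(-20) - 6·11 = -220 - 66 = -286
k: 6·3 - (-18)·(-20) = 18 - 360 = -342
KL × KM = (-231, -286, -342)
|KL × KM| = √252121 ≈ 502.1165
area = ½ · 502.1165 ≈ 251.058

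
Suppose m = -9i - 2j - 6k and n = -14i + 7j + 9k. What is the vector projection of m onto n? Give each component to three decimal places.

m · n = (-9)·(-14) + (-2)·7 + (-6)·9 = 126 - 14 - 54 = 58
|n|² = 196 + 49 + 81 = 326
proj_n m = (58/326) · (-14, 7, 9) ≈ (-2.491, 1.245, 1.601)

(-2.491, 1.245, 1.601)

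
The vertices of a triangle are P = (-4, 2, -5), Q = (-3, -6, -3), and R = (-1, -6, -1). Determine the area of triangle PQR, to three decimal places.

PQ = (1, -8, 2),  PR = (3, -8, 4)
i: (-8)·4 - 2·(-8) = -32 - (-16) = -16
j: 2·3 - 1·4 = 6 - 4 = 2
k: 1·(-8) - (-8)·3 = -8 - (-24) = 16
PQ × PR = (-16, 2, 16)
|PQ × PR| = √516 ≈ 22.7156
area = ½ · 22.7156 ≈ 11.358

11.358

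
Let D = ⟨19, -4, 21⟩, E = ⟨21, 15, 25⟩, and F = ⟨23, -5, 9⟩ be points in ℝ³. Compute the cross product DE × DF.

(-224, 40, -78)

DE = (2, 19, 4)
DF = (4, -1, -12)
i: 19·(-12) - 4·(-1) = -228 - (-4) = -224
j: 4·4 - 2·(-12) = 16 - (-24) = 40
k: 2·(-1) - 19·4 = -2 - 76 = -78
DE × DF = (-224, 40, -78)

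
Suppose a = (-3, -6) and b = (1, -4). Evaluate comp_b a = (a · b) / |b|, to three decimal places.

a · b = (-3)·1 + (-6)·(-4) = -3 + 24 = 21
|b| = √(1 + 16) = √17 ≈ 4.1231
comp_b a = 21 / √17 ≈ 5.093

5.093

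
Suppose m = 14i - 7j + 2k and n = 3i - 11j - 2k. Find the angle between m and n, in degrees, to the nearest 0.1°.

51.0

m · n = 14·3 + (-7)·(-11) + 2·(-2) = 42 + 77 - 4 = 115
|m|² = 196 + 49 + 4 = 249,  |m| = √249 ≈ 15.779734
|n|² = 9 + 121 + 4 = 134,  |n| = √134 ≈ 11.575837
cos θ = 115 / (15.779734 · 11.575837) ≈ 0.62957
θ = arccos(0.62957) ≈ 51.0°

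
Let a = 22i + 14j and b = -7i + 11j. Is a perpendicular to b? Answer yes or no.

yes

a · b = 22·(-7) + 14·11 = -154 + 154 = 0
Zero, so the vectors are orthogonal.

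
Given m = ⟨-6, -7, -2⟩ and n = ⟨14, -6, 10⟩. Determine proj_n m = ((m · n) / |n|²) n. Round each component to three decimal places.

m · n = (-6)·14 + (-7)·(-6) + (-2)·10 = -84 + 42 - 20 = -62
|n|² = 196 + 36 + 100 = 332
proj_n m = (-62/332) · (14, -6, 10) ≈ (-2.614, 1.120, -1.867)

(-2.614, 1.120, -1.867)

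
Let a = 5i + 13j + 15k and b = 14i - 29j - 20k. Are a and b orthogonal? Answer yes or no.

a · b = 5·14 + 13·(-29) + 15·(-20) = 70 - 377 - 300 = -607
Nonzero, so the vectors are not orthogonal.

no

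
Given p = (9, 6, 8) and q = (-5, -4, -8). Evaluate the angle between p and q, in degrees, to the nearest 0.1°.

p · q = 9·(-5) + 6·(-4) + 8·(-8) = -45 - 24 - 64 = -133
|p|² = 81 + 36 + 64 = 181,  |p| = √181 ≈ 13.453624
|q|² = 25 + 16 + 64 = 105,  |q| = √105 ≈ 10.246951
cos θ = -133 / (13.453624 · 10.246951) ≈ -0.96476
θ = arccos(-0.96476) ≈ 164.7°

164.7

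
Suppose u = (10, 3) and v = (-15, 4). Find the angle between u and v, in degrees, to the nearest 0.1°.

u · v = 10·(-15) + 3·4 = -150 + 12 = -138
|u|² = 100 + 9 = 109,  |u| = √109 ≈ 10.440307
|v|² = 225 + 16 = 241,  |v| = √241 ≈ 15.524175
cos θ = -138 / (10.440307 · 15.524175) ≈ -0.85145
θ = arccos(-0.85145) ≈ 148.4°

148.4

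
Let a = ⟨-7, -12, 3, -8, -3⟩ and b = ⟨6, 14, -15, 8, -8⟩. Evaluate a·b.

-295

a · b = (-7)·6 + (-12)·14 + 3·(-15) + (-8)·8 + (-3)·(-8) = -42 - 168 - 45 - 64 + 24 = -295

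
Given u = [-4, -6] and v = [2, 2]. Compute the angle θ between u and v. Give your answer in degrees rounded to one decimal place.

168.7

u · v = (-4)·2 + (-6)·2 = -8 - 12 = -20
|u|² = 16 + 36 = 52,  |u| = √52 ≈ 7.211103
|v|² = 4 + 4 = 8,  |v| = √8 ≈ 2.828427
cos θ = -20 / (7.211103 · 2.828427) ≈ -0.98058
θ = arccos(-0.98058) ≈ 168.7°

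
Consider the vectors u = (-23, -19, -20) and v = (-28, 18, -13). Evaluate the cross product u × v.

i: (-19)·(-13) - (-20)·18 = 247 - (-360) = 607
j: (-20)·(-28) - (-23)·(-13) = 560 - 299 = 261
k: (-23)·18 - (-19)·(-28) = -414 - 532 = -946
u × v = (607, 261, -946)

(607, 261, -946)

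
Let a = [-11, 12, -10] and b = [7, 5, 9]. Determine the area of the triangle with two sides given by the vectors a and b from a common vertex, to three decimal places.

106.214

i: 12·9 - (-10)·5 = 108 - (-50) = 158
j: (-10)·7 - (-11)·9 = -70 - (-99) = 29
k: (-11)·5 - 12·7 = -55 - 84 = -139
a × b = (158, 29, -139)
|a × b| = √(158² + 29² + (-139)²) = √45126 ≈ 212.4288
area = ½ · 212.4288 ≈ 106.214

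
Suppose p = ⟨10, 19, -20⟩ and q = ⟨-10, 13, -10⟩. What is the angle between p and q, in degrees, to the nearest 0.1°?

p · q = 10·(-10) + 19·13 + (-20)·(-10) = -100 + 247 + 200 = 347
|p|² = 100 + 361 + 400 = 861,  |p| = √861 ≈ 29.342802
|q|² = 100 + 169 + 100 = 369,  |q| = √369 ≈ 19.209373
cos θ = 347 / (29.342802 · 19.209373) ≈ 0.61562
θ = arccos(0.61562) ≈ 52.0°

52.0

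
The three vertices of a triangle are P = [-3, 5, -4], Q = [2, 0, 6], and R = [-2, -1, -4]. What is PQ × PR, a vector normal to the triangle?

PQ = (5, -5, 10)
PR = (1, -6, 0)
i: (-5)·0 - 10·(-6) = 0 - (-60) = 60
j: 10·1 - 5·0 = 10 - 0 = 10
k: 5·(-6) - (-5)·1 = -30 - (-5) = -25
PQ × PR = (60, 10, -25)

(60, 10, -25)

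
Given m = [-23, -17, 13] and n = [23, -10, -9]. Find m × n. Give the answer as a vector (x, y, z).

(283, 92, 621)

i: (-17)·(-9) - 13·(-10) = 153 - (-130) = 283
j: 13·23 - (-23)·(-9) = 299 - 207 = 92
k: (-23)·(-10) - (-17)·23 = 230 - (-391) = 621
m × n = (283, 92, 621)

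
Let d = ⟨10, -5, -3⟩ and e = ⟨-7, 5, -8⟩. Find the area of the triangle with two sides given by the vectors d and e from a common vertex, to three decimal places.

i: (-5)·(-8) - (-3)·5 = 40 - (-15) = 55
j: (-3)·(-7) - 10·(-8) = 21 - (-80) = 101
k: 10·5 - (-5)·(-7) = 50 - 35 = 15
d × e = (55, 101, 15)
|d × e| = √(55² + 101² + 15²) = √13451 ≈ 115.9784
area = ½ · 115.9784 ≈ 57.989

57.989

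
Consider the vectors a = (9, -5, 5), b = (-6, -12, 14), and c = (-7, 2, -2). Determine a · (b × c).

b × c:
i: (-12)·(-2) - 14·2 = 24 - 28 = -4
j: 14·(-7) - (-6)·(-2) = -98 - 12 = -110
k: (-6)·2 - (-12)·(-7) = -12 - 84 = -96
b × c = (-4, -110, -96)
a · (b × c) = 9·(-4) + (-5)·(-110) + 5·(-96) = -36 + 550 - 480 = 34

34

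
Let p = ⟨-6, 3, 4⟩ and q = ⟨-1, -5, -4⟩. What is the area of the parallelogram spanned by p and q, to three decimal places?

i: 3·(-4) - 4·(-5) = -12 - (-20) = 8
j: 4·(-1) - (-6)·(-4) = -4 - 24 = -28
k: (-6)·(-5) - 3·(-1) = 30 - (-3) = 33
p × q = (8, -28, 33)
|p × q| = √(8² + (-28)² + 33²) = √1937 ≈ 44.0114

44.011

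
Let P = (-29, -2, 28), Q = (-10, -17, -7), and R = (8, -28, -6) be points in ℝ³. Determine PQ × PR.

PQ = (19, -15, -35)
PR = (37, -26, -34)
i: (-15)·(-34) - (-35)·(-26) = 510 - 910 = -400
j: (-35)·37 - 19·(-34) = -1295 - (-646) = -649
k: 19·(-26) - (-15)·37 = -494 - (-555) = 61
PQ × PR = (-400, -649, 61)

(-400, -649, 61)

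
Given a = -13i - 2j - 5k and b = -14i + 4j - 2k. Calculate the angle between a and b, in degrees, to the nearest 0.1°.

a · b = (-13)·(-14) + (-2)·4 + (-5)·(-2) = 182 - 8 + 10 = 184
|a|² = 169 + 4 + 25 = 198,  |a| = √198 ≈ 14.071247
|b|² = 196 + 16 + 4 = 216,  |b| = √216 ≈ 14.696938
cos θ = 184 / (14.071247 · 14.696938) ≈ 0.88973
θ = arccos(0.88973) ≈ 27.2°

27.2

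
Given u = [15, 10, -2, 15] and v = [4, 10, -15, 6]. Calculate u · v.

u · v = 15·4 + 10·10 + (-2)·(-15) + 15·6 = 60 + 100 + 30 + 90 = 280

280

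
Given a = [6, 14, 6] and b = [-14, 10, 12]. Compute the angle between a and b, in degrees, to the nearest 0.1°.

a · b = 6·(-14) + 14·10 + 6·12 = -84 + 140 + 72 = 128
|a|² = 36 + 196 + 36 = 268,  |a| = √268 ≈ 16.370706
|b|² = 196 + 100 + 144 = 440,  |b| = √440 ≈ 20.976177
cos θ = 128 / (16.370706 · 20.976177) ≈ 0.37275
θ = arccos(0.37275) ≈ 68.1°

68.1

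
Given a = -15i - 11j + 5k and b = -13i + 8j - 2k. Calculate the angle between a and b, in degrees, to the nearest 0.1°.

70.9

a · b = (-15)·(-13) + (-11)·8 + 5·(-2) = 195 - 88 - 10 = 97
|a|² = 225 + 121 + 25 = 371,  |a| = √371 ≈ 19.261360
|b|² = 169 + 64 + 4 = 237,  |b| = √237 ≈ 15.394804
cos θ = 97 / (19.261360 · 15.394804) ≈ 0.32712
θ = arccos(0.32712) ≈ 70.9°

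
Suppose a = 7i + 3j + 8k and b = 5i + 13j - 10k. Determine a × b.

i: 3·(-10) - 8·13 = -30 - 104 = -134
j: 8·5 - 7·(-10) = 40 - (-70) = 110
k: 7·13 - 3·5 = 91 - 15 = 76
a × b = (-134, 110, 76)

(-134, 110, 76)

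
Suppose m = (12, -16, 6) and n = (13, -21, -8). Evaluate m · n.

444

m · n = 12·13 + (-16)·(-21) + 6·(-8) = 156 + 336 - 48 = 444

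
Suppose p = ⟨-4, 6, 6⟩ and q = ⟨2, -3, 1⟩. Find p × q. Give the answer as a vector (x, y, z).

i: 6·1 - 6·(-3) = 6 - (-18) = 24
j: 6·2 - (-4)·1 = 12 - (-4) = 16
k: (-4)·(-3) - 6·2 = 12 - 12 = 0
p × q = (24, 16, 0)

(24, 16, 0)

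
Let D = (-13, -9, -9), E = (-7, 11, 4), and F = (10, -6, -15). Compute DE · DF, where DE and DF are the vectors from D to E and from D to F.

DE = E − D = (6, 20, 13)
DF = F − D = (23, 3, -6)
DE · DF = 6·23 + 20·3 + 13·(-6) = 138 + 60 - 78 = 120

120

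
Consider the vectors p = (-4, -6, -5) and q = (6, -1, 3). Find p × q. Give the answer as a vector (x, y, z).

i: (-6)·3 - (-5)·(-1) = -18 - 5 = -23
j: (-5)·6 - (-4)·3 = -30 - (-12) = -18
k: (-4)·(-1) - (-6)·6 = 4 - (-36) = 40
p × q = (-23, -18, 40)

(-23, -18, 40)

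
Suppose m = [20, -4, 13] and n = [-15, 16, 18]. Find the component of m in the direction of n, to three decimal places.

-4.582

m · n = 20·(-15) + (-4)·16 + 13·18 = -300 - 64 + 234 = -130
|n| = √(225 + 256 + 324) = √805 ≈ 28.3725
comp_n m = -130 / √805 ≈ -4.582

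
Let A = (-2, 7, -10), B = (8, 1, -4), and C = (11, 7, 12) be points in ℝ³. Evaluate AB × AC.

(-132, -142, 78)

AB = (10, -6, 6)
AC = (13, 0, 22)
i: (-6)·22 - 6·0 = -132 - 0 = -132
j: 6·13 - 10·22 = 78 - 220 = -142
k: 10·0 - (-6)·13 = 0 - (-78) = 78
AB × AC = (-132, -142, 78)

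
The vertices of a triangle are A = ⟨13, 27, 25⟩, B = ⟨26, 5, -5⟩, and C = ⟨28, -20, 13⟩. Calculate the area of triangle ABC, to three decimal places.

AB = (13, -22, -30),  AC = (15, -47, -12)
i: (-22)·(-12) - (-30)·(-47) = 264 - 1410 = -1146
j: (-30)·15 - 13·(-12) = -450 - (-156) = -294
k: 13·(-47) - (-22)·15 = -611 - (-330) = -281
AB × AC = (-1146, -294, -281)
|AB × AC| = √1478713 ≈ 1216.0234
area = ½ · 1216.0234 ≈ 608.012

608.012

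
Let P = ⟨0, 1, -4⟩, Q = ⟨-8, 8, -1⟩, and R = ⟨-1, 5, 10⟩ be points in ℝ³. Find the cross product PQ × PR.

(86, 109, -25)

PQ = (-8, 7, 3)
PR = (-1, 4, 14)
i: 7·14 - 3·4 = 98 - 12 = 86
j: 3·(-1) - (-8)·14 = -3 - (-112) = 109
k: (-8)·4 - 7·(-1) = -32 - (-7) = -25
PQ × PR = (86, 109, -25)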